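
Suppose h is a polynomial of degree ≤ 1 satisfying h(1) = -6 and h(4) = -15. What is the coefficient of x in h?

-3

Write h(x) = ax + b. Substituting each data point gives a linear system:
  a + b = -6
  4a + b = -15
Solving the system yields a = -3, b = -3.
So h(x) = -3x - 3.
The leading coefficient is -3.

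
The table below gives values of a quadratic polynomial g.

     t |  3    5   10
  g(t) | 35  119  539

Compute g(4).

71

Write g(t) = at^2 + bt + c. Substituting each data point gives a linear system:
  9a + 3b + c = 35
  25a + 5b + c = 119
  100a + 10b + c = 539
Solving the system yields a = 6, b = -6, c = -1.
So g(t) = 6t^2 - 6t - 1.
Then g(4) = 71.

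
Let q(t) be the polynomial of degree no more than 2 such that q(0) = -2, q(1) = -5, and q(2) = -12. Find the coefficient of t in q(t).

-1

Write q(t) = at^2 + bt + c. Substituting each data point gives a linear system:
  c = -2
  a + b + c = -5
  4a + 2b + c = -12
Solving the system yields a = -2, b = -1, c = -2.
So q(t) = -2t² - t - 2.
The coefficient of t is -1.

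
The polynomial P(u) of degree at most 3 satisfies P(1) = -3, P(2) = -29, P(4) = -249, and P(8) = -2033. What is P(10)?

-3981

Write P(u) = au^3 + bu^2 + cu + d. Substituting each data point gives a linear system:
  a + b + c + d = -3
  8a + 4b + 2c + d = -29
  64a + 16b + 4c + d = -249
  512a + 64b + 8c + d = -2033
Solving the system yields a = -4, b = 0, c = 2, d = -1.
So P(u) = -4u^3 + 2u - 1.
Then P(10) = -3981.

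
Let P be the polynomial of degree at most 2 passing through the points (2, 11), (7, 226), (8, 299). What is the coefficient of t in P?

-2

Write P(t) = at^2 + bt + c. Substituting each data point gives a linear system:
  4a + 2b + c = 11
  49a + 7b + c = 226
  64a + 8b + c = 299
Solving the system yields a = 5, b = -2, c = -5.
So P(t) = 5t^2 - 2t - 5.
The coefficient of t is -2.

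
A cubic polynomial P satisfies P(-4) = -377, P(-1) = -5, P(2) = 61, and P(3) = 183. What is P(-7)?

Write P(u) = au^3 + bu^2 + cu + d. Substituting each data point gives a linear system:
  -64a + 16b - 4c + d = -377
  -a + b - c + d = -5
  8a + 4b + 2c + d = 61
  27a + 9b + 3c + d = 183
Solving the system yields a = 6, b = 1, c = 3, d = 3.
So P(u) = 6u^3 + u^2 + 3u + 3.
Then P(-7) = -2027.

-2027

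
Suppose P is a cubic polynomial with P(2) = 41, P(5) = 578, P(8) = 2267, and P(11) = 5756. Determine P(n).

P(n) = 4n^3 + 4n^2 - 5n + 3

Write P(n) = an^3 + bn^2 + cn + d. Substituting each data point gives a linear system:
  8a + 4b + 2c + d = 41
  125a + 25b + 5c + d = 578
  512a + 64b + 8c + d = 2267
  1331a + 121b + 11c + d = 5756
Solving the system yields a = 4, b = 4, c = -5, d = 3.
So P(n) = 4n^3 + 4n^2 - 5n + 3.
Check: P(11) = 5756. ✓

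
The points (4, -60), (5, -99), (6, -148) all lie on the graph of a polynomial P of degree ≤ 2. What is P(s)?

Write P(s) = as^2 + bs + c. Substituting each data point gives a linear system:
  16a + 4b + c = -60
  25a + 5b + c = -99
  36a + 6b + c = -148
Solving the system yields a = -5, b = 6, c = -4.
So P(s) = -5s² + 6s - 4.
Check: P(5) = -99. ✓

P(s) = -5s^2 + 6s - 4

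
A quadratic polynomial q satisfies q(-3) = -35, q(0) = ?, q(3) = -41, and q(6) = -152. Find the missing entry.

On equispaced nodes a degree-2 polynomial has vanishing third forward difference, so
  - q(-3) + 3·q(0) - 3·q(3) + q(6) = 0.
Substituting the known values and solving for q(0):
  3·q(0) = -6
  q(0) = -2.

-2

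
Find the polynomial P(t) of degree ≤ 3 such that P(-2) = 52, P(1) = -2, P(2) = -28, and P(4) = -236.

P(t) = -4t^3 + 2t^2 - 4t + 4

Using the Lagrange interpolation formula with nodes -2, 1, 2, 4:
  L_0(t) = (t - 1)(t - 2)(t - 4) / -72
  L_1(t) = (t + 2)(t - 2)(t - 4) / 9
  L_2(t) = (t + 2)(t - 1)(t - 4) / -8
  L_3(t) = (t + 2)(t - 1)(t - 2) / 36
Then P(t) = 52·L_0(t) - 2·L_1(t) - 28·L_2(t) - 236·L_3(t).
Expanding and collecting terms gives P(t) = -4t^3 + 2t^2 - 4t + 4.
Check: P(2) = -28. ✓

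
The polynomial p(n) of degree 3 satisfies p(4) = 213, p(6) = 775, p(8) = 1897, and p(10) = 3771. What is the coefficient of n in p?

Write p(n) = an^3 + bn^2 + cn + d. Substituting each data point gives a linear system:
  64a + 16b + 4c + d = 213
  216a + 36b + 6c + d = 775
  512a + 64b + 8c + d = 1897
  1000a + 100b + 10c + d = 3771
Solving the system yields a = 4, b = -2, c = -3, d = 1.
So p(n) = 4n^3 - 2n^2 - 3n + 1.
The coefficient of n is -3.

-3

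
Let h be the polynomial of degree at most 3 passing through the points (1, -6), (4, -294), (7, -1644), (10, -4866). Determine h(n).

h(n) = -5n^3 + n^2 + 4n - 6

Write h(n) = an^3 + bn^2 + cn + d. Substituting each data point gives a linear system:
  a + b + c + d = -6
  64a + 16b + 4c + d = -294
  343a + 49b + 7c + d = -1644
  1000a + 100b + 10c + d = -4866
Solving the system yields a = -5, b = 1, c = 4, d = -6.
So h(n) = -5n³ + n² + 4n - 6.
Check: h(10) = -4866. ✓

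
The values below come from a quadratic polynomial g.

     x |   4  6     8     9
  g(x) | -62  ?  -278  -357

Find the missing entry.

-150

The 3 known points determine the degree-2 polynomial uniquely.
Write g(x) = ax^2 + bx + c. Substituting each data point gives a linear system:
  16a + 4b + c = -62
  64a + 8b + c = -278
  81a + 9b + c = -357
Solving the system yields a = -5, b = 6, c = -6.
So g(x) = -5x² + 6x - 6.
Then g(6) = -150.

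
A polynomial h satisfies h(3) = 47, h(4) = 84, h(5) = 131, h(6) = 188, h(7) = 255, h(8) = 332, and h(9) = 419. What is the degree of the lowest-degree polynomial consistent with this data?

2

Forward differences of the values at s = 3, 4, 5, 6, 7, 8, 9:
  h  : 47  84  131  188  255  332  419
  Δ  : 37  47  57  67  77  87
  Δ^2: 10  10  10  10  10
  Δ^3: 0  0  0  0
  Δ^4: 0  0  0
  Δ^5: 0  0
  Δ^6: 0
The second differences are constant (10) and nonzero, while all higher differences vanish, so the minimal degree is 2.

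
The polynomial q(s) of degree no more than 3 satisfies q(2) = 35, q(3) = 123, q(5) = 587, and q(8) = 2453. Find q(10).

Write q(s) = as^3 + bs^2 + cs + d. Substituting each data point gives a linear system:
  8a + 4b + 2c + d = 35
  27a + 9b + 3c + d = 123
  125a + 25b + 5c + d = 587
  512a + 64b + 8c + d = 2453
Solving the system yields a = 5, b = -2, c = 3, d = -3.
So q(s) = 5s³ - 2s² + 3s - 3.
Then q(10) = 4827.

4827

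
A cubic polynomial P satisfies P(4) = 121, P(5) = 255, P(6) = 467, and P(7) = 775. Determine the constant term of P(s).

5

Write P(s) = as^3 + bs^2 + cs + d. Substituting each data point gives a linear system:
  64a + 16b + 4c + d = 121
  125a + 25b + 5c + d = 255
  216a + 36b + 6c + d = 467
  343a + 49b + 7c + d = 775
Solving the system yields a = 3, b = -6, c = 5, d = 5.
So P(s) = 3s³ - 6s² + 5s + 5.
The constant term is 5.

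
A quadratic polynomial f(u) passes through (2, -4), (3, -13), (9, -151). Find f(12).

-274

Write f(u) = au^2 + bu + c. Substituting each data point gives a linear system:
  4a + 2b + c = -4
  9a + 3b + c = -13
  81a + 9b + c = -151
Solving the system yields a = -2, b = 1, c = 2.
So f(u) = -2u^2 + u + 2.
Then f(12) = -274.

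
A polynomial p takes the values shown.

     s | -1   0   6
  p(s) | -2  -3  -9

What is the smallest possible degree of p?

1

Divided differences on the nodes -1, 0, 6:
  order 0: -2  -3  -9
  order 1: -1  -1
  order 2: 0
The order-1 divided differences are all -1 (nonzero) and every higher order vanishes, so the data lies on a polynomial of degree exactly 1.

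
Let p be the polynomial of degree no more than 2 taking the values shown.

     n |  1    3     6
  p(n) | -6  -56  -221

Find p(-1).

-4

Using the Lagrange interpolation formula with nodes 1, 3, 6:
  L_0(n) = (n - 3)(n - 6) / 10
  L_1(n) = (n - 1)(n - 6) / -6
  L_2(n) = (n - 1)(n - 3) / 15
Then p(n) = -6·L_0(n) - 56·L_1(n) - 221·L_2(n).
Expanding and collecting terms gives p(n) = -6n² - n + 1.
Evaluating at n = -1: p(-1) = -4.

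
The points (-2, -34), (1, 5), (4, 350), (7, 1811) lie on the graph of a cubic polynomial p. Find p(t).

p(t) = 5t^3 + 2t^2 - 2

Write p(t) = at^3 + bt^2 + ct + d. Substituting each data point gives a linear system:
  -8a + 4b - 2c + d = -34
  a + b + c + d = 5
  64a + 16b + 4c + d = 350
  343a + 49b + 7c + d = 1811
Solving the system yields a = 5, b = 2, c = 0, d = -2.
So p(t) = 5t^3 + 2t^2 - 2.
Check: p(-2) = -34. ✓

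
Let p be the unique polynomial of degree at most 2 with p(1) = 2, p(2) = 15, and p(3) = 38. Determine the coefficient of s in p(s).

Write p(s) = as^2 + bs + c. Substituting each data point gives a linear system:
  a + b + c = 2
  4a + 2b + c = 15
  9a + 3b + c = 38
Solving the system yields a = 5, b = -2, c = -1.
So p(s) = 5s^2 - 2s - 1.
The coefficient of s is -2.

-2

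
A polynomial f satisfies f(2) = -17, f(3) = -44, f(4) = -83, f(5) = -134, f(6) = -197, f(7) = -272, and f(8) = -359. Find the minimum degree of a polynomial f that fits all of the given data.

2

Forward differences of the values at n = 2, 3, 4, 5, 6, 7, 8:
  f  : -17  -44  -83  -134  -197  -272  -359
  Δ  : -27  -39  -51  -63  -75  -87
  Δ^2: -12  -12  -12  -12  -12
  Δ^3: 0  0  0  0
  Δ^4: 0  0  0
  Δ^5: 0  0
  Δ^6: 0
The second differences are constant (-12) and nonzero, while all higher differences vanish, so the minimal degree is 2.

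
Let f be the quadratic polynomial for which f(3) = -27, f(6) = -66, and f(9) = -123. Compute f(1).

-11

Forward differences of the values at u = 3, 6, 9:
  f  : -27  -66  -123
  Δ  : -39  -57
  Δ^2: -18
The second differences are constant, confirming degree 2.
Interpolating (Newton forward form) and evaluating at u = 1 gives f(1) = -11.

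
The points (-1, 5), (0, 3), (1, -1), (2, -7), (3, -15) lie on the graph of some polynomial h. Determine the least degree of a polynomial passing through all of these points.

2

Forward differences of the values at t = -1, 0, 1, 2, 3:
  h  : 5  3  -1  -7  -15
  Δ  : -2  -4  -6  -8
  Δ^2: -2  -2  -2
  Δ^3: 0  0
  Δ^4: 0
The second differences are constant (-2) and nonzero, while all higher differences vanish, so the minimal degree is 2.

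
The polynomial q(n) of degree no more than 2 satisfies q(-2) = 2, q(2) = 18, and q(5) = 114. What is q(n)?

Write q(n) = an^2 + bn + c. Substituting each data point gives a linear system:
  4a - 2b + c = 2
  4a + 2b + c = 18
  25a + 5b + c = 114
Solving the system yields a = 4, b = 4, c = -6.
So q(n) = 4n² + 4n - 6.
Check: q(5) = 114. ✓

q(n) = 4n^2 + 4n - 6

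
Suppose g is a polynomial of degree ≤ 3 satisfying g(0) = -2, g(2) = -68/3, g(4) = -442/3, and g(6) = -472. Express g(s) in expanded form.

Write g(s) = as^3 + bs^2 + cs + d. Substituting each data point gives a linear system:
  d = -2
  8a + 4b + 2c + d = -68/3
  64a + 16b + 4c + d = -442/3
  216a + 36b + 6c + d = -472
Solving the system yields a = -2, b = -1, c = -1/3, d = -2.
So g(s) = -2s^3 - s^2 - (1/3)s - 2.
Check: g(6) = -472. ✓

g(s) = -2s^3 - s^2 - (1/3)s - 2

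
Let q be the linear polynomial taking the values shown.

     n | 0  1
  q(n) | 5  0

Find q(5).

Write q(n) = an + b. Substituting each data point gives a linear system:
  b = 5
  a + b = 0
Solving the system yields a = -5, b = 5.
So q(n) = -5n + 5.
Then q(5) = -20.

-20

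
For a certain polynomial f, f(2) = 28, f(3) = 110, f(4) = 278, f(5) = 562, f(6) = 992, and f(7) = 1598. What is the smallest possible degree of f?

3

Forward differences of the values at t = 2, 3, 4, 5, 6, 7:
  f  : 28  110  278  562  992  1598
  Δ  : 82  168  284  430  606
  Δ^2: 86  116  146  176
  Δ^3: 30  30  30
  Δ^4: 0  0
  Δ^5: 0
The third differences are constant (30) and nonzero, while all higher differences vanish, so the minimal degree is 3.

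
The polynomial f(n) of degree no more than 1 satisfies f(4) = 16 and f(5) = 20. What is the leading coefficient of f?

Write f(n) = an + b. Substituting each data point gives a linear system:
  4a + b = 16
  5a + b = 20
Solving the system yields a = 4, b = 0.
So f(n) = 4n.
The leading coefficient is 4.

4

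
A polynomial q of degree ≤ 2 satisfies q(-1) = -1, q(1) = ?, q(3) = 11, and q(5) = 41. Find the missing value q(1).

The 3 known points determine the degree-2 polynomial uniquely.
Write q(x) = ax^2 + bx + c. Substituting each data point gives a linear system:
  a - b + c = -1
  9a + 3b + c = 11
  25a + 5b + c = 41
Solving the system yields a = 2, b = -1, c = -4.
So q(x) = 2x^2 - x - 4.
Then q(1) = -3.

-3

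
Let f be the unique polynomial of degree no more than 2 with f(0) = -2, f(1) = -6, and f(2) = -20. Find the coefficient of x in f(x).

Write f(x) = ax^2 + bx + c. Substituting each data point gives a linear system:
  c = -2
  a + b + c = -6
  4a + 2b + c = -20
Solving the system yields a = -5, b = 1, c = -2.
So f(x) = -5x^2 + x - 2.
The coefficient of x is 1.

1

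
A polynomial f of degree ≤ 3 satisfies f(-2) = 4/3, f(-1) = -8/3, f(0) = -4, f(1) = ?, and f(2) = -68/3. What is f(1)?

On equispaced nodes a degree-3 polynomial has vanishing fourth forward difference, so
  f(-2) - 4·f(-1) + 6·f(0) - 4·f(1) + f(2) = 0.
Substituting the known values and solving for f(1):
  -4·f(1) = 104/3
  f(1) = -26/3.

-26/3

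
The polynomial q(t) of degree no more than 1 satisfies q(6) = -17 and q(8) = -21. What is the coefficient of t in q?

-2

Write q(t) = at + b. Substituting each data point gives a linear system:
  6a + b = -17
  8a + b = -21
Solving the system yields a = -2, b = -5.
So q(t) = -2t - 5.
The leading coefficient is -2.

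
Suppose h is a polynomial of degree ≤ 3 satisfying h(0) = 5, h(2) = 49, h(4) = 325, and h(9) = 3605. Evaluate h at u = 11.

Write h(u) = au^3 + bu^2 + cu + d. Substituting each data point gives a linear system:
  d = 5
  8a + 4b + 2c + d = 49
  64a + 16b + 4c + d = 325
  729a + 81b + 9c + d = 3605
Solving the system yields a = 5, b = -1, c = 4, d = 5.
So h(u) = 5u^3 - u^2 + 4u + 5.
Then h(11) = 6583.

6583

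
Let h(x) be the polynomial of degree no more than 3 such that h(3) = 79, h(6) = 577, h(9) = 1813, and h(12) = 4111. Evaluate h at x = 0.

Forward differences of the values at x = 3, 6, 9, 12:
  h  : 79  577  1813  4111
  Δ  : 498  1236  2298
  Δ^2: 738  1062
  Δ^3: 324
The third differences are constant, confirming degree 3.
Interpolating (Newton forward form) and evaluating at x = 0 gives h(0) = -5.

-5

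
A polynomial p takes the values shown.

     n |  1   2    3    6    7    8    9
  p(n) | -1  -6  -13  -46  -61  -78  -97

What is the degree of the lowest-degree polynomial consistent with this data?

2

Divided differences on the nodes 1, 2, 3, 6, 7, 8, 9:
  order 0: -1  -6  -13  -46  -61  -78  -97
  order 1: -5  -7  -11  -15  -17  -19
  order 2: -1  -1  -1  -1  -1
  order 3: 0  0  0  0
  order 4: 0  0  0
  order 5: 0  0
  order 6: 0
The order-2 divided differences are all -1 (nonzero) and every higher order vanishes, so the data lies on a polynomial of degree exactly 2.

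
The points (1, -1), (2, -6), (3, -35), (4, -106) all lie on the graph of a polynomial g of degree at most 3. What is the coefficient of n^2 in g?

6

Write g(n) = an^3 + bn^2 + cn + d. Substituting each data point gives a linear system:
  a + b + c + d = -1
  8a + 4b + 2c + d = -6
  27a + 9b + 3c + d = -35
  64a + 16b + 4c + d = -106
Solving the system yields a = -3, b = 6, c = -2, d = -2.
So g(n) = -3n^3 + 6n^2 - 2n - 2.
The coefficient of n^2 is 6.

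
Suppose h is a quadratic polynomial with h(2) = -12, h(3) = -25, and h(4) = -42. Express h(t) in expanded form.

Write h(t) = at^2 + bt + c. Substituting each data point gives a linear system:
  4a + 2b + c = -12
  9a + 3b + c = -25
  16a + 4b + c = -42
Solving the system yields a = -2, b = -3, c = 2.
So h(t) = -2t² - 3t + 2.
Check: h(2) = -12. ✓

h(t) = -2t^2 - 3t + 2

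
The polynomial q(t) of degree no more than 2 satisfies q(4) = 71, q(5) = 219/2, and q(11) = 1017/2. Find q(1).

Write q(t) = at^2 + bt + c. Substituting each data point gives a linear system:
  16a + 4b + c = 71
  25a + 5b + c = 219/2
  121a + 11b + c = 1017/2
Solving the system yields a = 4, b = 5/2, c = -3.
So q(t) = 4t^2 + (5/2)t - 3.
Then q(1) = 7/2.

7/2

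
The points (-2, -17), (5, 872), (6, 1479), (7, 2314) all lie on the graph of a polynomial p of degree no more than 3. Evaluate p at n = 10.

Using the Lagrange interpolation formula with nodes -2, 5, 6, 7:
  L_0(n) = (n - 5)(n - 6)(n - 7) / -504
  L_1(n) = (n + 2)(n - 6)(n - 7) / 14
  L_2(n) = (n + 2)(n - 5)(n - 7) / -8
  L_3(n) = (n + 2)(n - 5)(n - 6) / 18
Then p(n) = -17·L_0(n) + 872·L_1(n) + 1479·L_2(n) + 2314·L_3(n).
Expanding and collecting terms gives p(n) = 6n^3 + 6n^2 - 5n - 3.
Evaluating at n = 10: p(10) = 6547.

6547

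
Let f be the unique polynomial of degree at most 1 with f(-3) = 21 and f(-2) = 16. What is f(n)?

Write f(n) = an + b. Substituting each data point gives a linear system:
  -3a + b = 21
  -2a + b = 16
Solving the system yields a = -5, b = 6.
So f(n) = -5n + 6.
Check: f(-3) = 21. ✓

f(n) = -5n + 6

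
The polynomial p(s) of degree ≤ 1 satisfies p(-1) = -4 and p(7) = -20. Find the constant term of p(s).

Write p(s) = as + b. Substituting each data point gives a linear system:
  -a + b = -4
  7a + b = -20
Solving the system yields a = -2, b = -6.
So p(s) = -2s - 6.
The constant term is -6.

-6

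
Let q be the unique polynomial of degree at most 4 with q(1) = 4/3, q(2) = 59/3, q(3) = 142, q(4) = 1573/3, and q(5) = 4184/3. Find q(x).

Write q(x) = ax^4 + bx^3 + cx^2 + dx + e. Substituting each data point gives a linear system:
  a + b + c + d + e = 4/3
  16a + 8b + 4c + 2d + e = 59/3
  81a + 27b + 9c + 3d + e = 142
  256a + 64b + 16c + 4d + e = 1573/3
  625a + 125b + 25c + 5d + e = 4184/3
Solving the system yields a = 3, b = -4, c = 1, d = -5/3, e = 3.
So q(x) = 3x^4 - 4x^3 + x^2 - (5/3)x + 3.
Check: q(4) = 1573/3. ✓

q(x) = 3x^4 - 4x^3 + x^2 - (5/3)x + 3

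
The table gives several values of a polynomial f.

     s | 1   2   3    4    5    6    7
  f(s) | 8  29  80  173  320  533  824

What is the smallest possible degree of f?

3

Forward differences of the values at s = 1, 2, 3, 4, 5, 6, 7:
  f  : 8  29  80  173  320  533  824
  Δ  : 21  51  93  147  213  291
  Δ^2: 30  42  54  66  78
  Δ^3: 12  12  12  12
  Δ^4: 0  0  0
  Δ^5: 0  0
  Δ^6: 0
The third differences are constant (12) and nonzero, while all higher differences vanish, so the minimal degree is 3.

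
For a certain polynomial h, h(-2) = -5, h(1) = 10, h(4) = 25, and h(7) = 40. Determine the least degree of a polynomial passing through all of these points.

Forward differences of the values at x = -2, 1, 4, 7:
  h  : -5  10  25  40
  Δ  : 15  15  15
  Δ^2: 0  0
  Δ^3: 0
The first differences are constant (15) and nonzero, while all higher differences vanish, so the minimal degree is 1.

1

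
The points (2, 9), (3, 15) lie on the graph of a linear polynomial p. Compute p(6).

33

Write p(s) = as + b. Substituting each data point gives a linear system:
  2a + b = 9
  3a + b = 15
Solving the system yields a = 6, b = -3.
So p(s) = 6s - 3.
Then p(6) = 33.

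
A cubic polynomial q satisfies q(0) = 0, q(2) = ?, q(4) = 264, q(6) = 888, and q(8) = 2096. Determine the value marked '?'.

On equispaced nodes a degree-3 polynomial has vanishing fourth forward difference, so
  q(0) - 4·q(2) + 6·q(4) - 4·q(6) + q(8) = 0.
Substituting the known values and solving for q(2):
  -4·q(2) = -128
  q(2) = 32.

32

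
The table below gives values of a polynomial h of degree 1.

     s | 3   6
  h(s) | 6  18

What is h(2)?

Write h(s) = as + b. Substituting each data point gives a linear system:
  3a + b = 6
  6a + b = 18
Solving the system yields a = 4, b = -6.
So h(s) = 4s - 6.
Then h(2) = 2.

2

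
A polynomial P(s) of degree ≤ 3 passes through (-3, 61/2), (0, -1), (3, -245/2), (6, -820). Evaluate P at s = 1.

Write P(s) = as^3 + bs^2 + cs + d. Substituting each data point gives a linear system:
  -27a + 9b - 3c + d = 61/2
  d = -1
  27a + 9b + 3c + d = -245/2
  216a + 36b + 6c + d = -820
Solving the system yields a = -3, b = -5, c = 3/2, d = -1.
So P(s) = -3s^3 - 5s^2 + (3/2)s - 1.
Then P(1) = -15/2.

-15/2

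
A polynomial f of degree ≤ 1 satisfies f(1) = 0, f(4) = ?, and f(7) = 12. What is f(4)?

On equispaced nodes a degree-1 polynomial has vanishing second forward difference, so
  f(1) - 2·f(4) + f(7) = 0.
Substituting the known values and solving for f(4):
  -2·f(4) = -12
  f(4) = 6.

6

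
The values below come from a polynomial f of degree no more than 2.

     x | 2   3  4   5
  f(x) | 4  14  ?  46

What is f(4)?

28

The 3 known points determine the degree-2 polynomial uniquely.
Write f(x) = ax^2 + bx + c. Substituting each data point gives a linear system:
  4a + 2b + c = 4
  9a + 3b + c = 14
  25a + 5b + c = 46
Solving the system yields a = 2, b = 0, c = -4.
So f(x) = 2x^2 - 4.
Then f(4) = 28.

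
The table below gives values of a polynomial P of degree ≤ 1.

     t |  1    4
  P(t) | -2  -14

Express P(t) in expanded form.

P(t) = -4t + 2

Write P(t) = at + b. Substituting each data point gives a linear system:
  a + b = -2
  4a + b = -14
Solving the system yields a = -4, b = 2.
So P(t) = -4t + 2.
Check: P(1) = -2. ✓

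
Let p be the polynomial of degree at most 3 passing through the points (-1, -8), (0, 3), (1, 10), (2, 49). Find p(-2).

Using the Lagrange interpolation formula with nodes -1, 0, 1, 2:
  L_0(s) = s(s - 1)(s - 2) / -6
  L_1(s) = (s + 1)(s - 1)(s - 2) / 2
  L_2(s) = (s + 1)s(s - 2) / -2
  L_3(s) = (s + 1)s(s - 1) / 6
Then p(s) = -8·L_0(s) + 3·L_1(s) + 10·L_2(s) + 49·L_3(s).
Expanding and collecting terms gives p(s) = 6s^3 - 2s^2 + 3s + 3.
Evaluating at s = -2: p(-2) = -59.

-59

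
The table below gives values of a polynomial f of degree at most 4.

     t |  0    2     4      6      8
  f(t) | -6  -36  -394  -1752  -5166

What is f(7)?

-3121

Using the Lagrange interpolation formula with nodes 0, 2, 4, 6, 8:
  L_0(t) = (t - 2)(t - 4)(t - 6)(t - 8) / 384
  L_1(t) = t(t - 4)(t - 6)(t - 8) / -96
  L_2(t) = t(t - 2)(t - 6)(t - 8) / 64
  L_3(t) = t(t - 2)(t - 4)(t - 8) / -96
  L_4(t) = t(t - 2)(t - 4)(t - 6) / 384
Then f(t) = -6·L_0(t) - 36·L_1(t) - 394·L_2(t) - 1752·L_3(t) - 5166·L_4(t).
Expanding and collecting terms gives f(t) = -t⁴ - 2t³ - t² + 3t - 6.
Evaluating at t = 7: f(7) = -3121.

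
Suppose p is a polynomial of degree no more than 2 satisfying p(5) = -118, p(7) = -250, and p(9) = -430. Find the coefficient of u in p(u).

Write p(u) = au^2 + bu + c. Substituting each data point gives a linear system:
  25a + 5b + c = -118
  49a + 7b + c = -250
  81a + 9b + c = -430
Solving the system yields a = -6, b = 6, c = 2.
So p(u) = -6u^2 + 6u + 2.
The coefficient of u is 6.

6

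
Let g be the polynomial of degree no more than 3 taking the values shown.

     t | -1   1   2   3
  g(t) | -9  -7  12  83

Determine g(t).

g(t) = 5t^3 - 4t^2 - 4t - 4

Write g(t) = at^3 + bt^2 + ct + d. Substituting each data point gives a linear system:
  -a + b - c + d = -9
  a + b + c + d = -7
  8a + 4b + 2c + d = 12
  27a + 9b + 3c + d = 83
Solving the system yields a = 5, b = -4, c = -4, d = -4.
So g(t) = 5t^3 - 4t^2 - 4t - 4.
Check: g(1) = -7. ✓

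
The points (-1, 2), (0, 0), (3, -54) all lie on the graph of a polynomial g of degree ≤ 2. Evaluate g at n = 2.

-28

Write g(n) = an^2 + bn + c. Substituting each data point gives a linear system:
  a - b + c = 2
  c = 0
  9a + 3b + c = -54
Solving the system yields a = -4, b = -6, c = 0.
So g(n) = -4n^2 - 6n.
Then g(2) = -28.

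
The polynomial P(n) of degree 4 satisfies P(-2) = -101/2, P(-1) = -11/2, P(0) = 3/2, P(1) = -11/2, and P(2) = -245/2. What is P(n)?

P(n) = -5n^4 - 6n^3 - 2n^2 + 6n + 3/2

Using the Lagrange interpolation formula with nodes -2, -1, 0, 1, 2:
  L_0(n) = (n + 1)n(n - 1)(n - 2) / 24
  L_1(n) = (n + 2)n(n - 1)(n - 2) / -6
  L_2(n) = (n + 2)(n + 1)(n - 1)(n - 2) / 4
  L_3(n) = (n + 2)(n + 1)n(n - 2) / -6
  L_4(n) = (n + 2)(n + 1)n(n - 1) / 24
Then P(n) = -101/2·L_0(n) - 11/2·L_1(n) + 3/2·L_2(n) - 11/2·L_3(n) - 245/2·L_4(n).
Expanding and collecting terms gives P(n) = -5n⁴ - 6n³ - 2n² + 6n + 3/2.
Check: P(-1) = -11/2. ✓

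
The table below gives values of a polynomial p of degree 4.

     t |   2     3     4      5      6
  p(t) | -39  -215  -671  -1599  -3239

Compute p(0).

Forward differences of the values at t = 2, 3, 4, 5, 6:
  p  : -39  -215  -671  -1599  -3239
  Δ  : -176  -456  -928  -1640
  Δ^2: -280  -472  -712
  Δ^3: -192  -240
  Δ^4: -48
The fourth differences are constant, confirming degree 4.
Interpolating (Newton forward form) and evaluating at t = 0 gives p(0) = 1.

1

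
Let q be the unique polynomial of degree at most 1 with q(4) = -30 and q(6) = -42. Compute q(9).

Using the Lagrange interpolation formula with nodes 4, 6:
  L_0(s) = (s - 6) / -2
  L_1(s) = (s - 4) / 2
Then q(s) = -30·L_0(s) - 42·L_1(s).
Expanding and collecting terms gives q(s) = -6s - 6.
Evaluating at s = 9: q(9) = -60.

-60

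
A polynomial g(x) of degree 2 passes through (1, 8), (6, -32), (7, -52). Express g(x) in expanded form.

Write g(x) = ax^2 + bx + c. Substituting each data point gives a linear system:
  a + b + c = 8
  36a + 6b + c = -32
  49a + 7b + c = -52
Solving the system yields a = -2, b = 6, c = 4.
So g(x) = -2x² + 6x + 4.
Check: g(1) = 8. ✓

g(x) = -2x^2 + 6x + 4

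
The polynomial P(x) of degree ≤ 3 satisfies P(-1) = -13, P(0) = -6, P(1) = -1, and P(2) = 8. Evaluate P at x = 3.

Write P(x) = ax^3 + bx^2 + cx + d. Substituting each data point gives a linear system:
  -a + b - c + d = -13
  d = -6
  a + b + c + d = -1
  8a + 4b + 2c + d = 8
Solving the system yields a = 1, b = -1, c = 5, d = -6.
So P(x) = x^3 - x^2 + 5x - 6.
Then P(3) = 27.

27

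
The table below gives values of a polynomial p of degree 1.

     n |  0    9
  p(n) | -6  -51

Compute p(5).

Using the Lagrange interpolation formula with nodes 0, 9:
  L_0(n) = (n - 9) / -9
  L_1(n) = n / 9
Then p(n) = -6·L_0(n) - 51·L_1(n).
Expanding and collecting terms gives p(n) = -5n - 6.
Evaluating at n = 5: p(5) = -31.

-31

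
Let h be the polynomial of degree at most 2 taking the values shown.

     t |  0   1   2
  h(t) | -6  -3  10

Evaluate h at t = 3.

Forward differences of the values at t = 0, 1, 2:
  h  : -6  -3  10
  Δ  : 3  13
  Δ^2: 10
The second differences are constant, confirming degree 2.
Interpolating (Newton forward form) and evaluating at t = 3 gives h(3) = 33.

33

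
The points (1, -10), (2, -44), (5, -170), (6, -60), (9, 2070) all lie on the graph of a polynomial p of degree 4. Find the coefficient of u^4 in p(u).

Write p(u) = au^4 + bu^3 + cu^2 + du + e. Substituting each data point gives a linear system:
  a + b + c + d + e = -10
  16a + 8b + 4c + 2d + e = -44
  625a + 125b + 25c + 5d + e = -170
  1296a + 216b + 36c + 6d + e = -60
  6561a + 729b + 81c + 9d + e = 2070
Solving the system yields a = 1, b = -6, c = -1, d = -4, e = 0.
So p(u) = u^4 - 6u^3 - u^2 - 4u.
The leading coefficient is 1.

1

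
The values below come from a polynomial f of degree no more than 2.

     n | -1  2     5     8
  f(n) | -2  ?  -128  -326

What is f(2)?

-20

On equispaced nodes a degree-2 polynomial has vanishing third forward difference, so
  - f(-1) + 3·f(2) - 3·f(5) + f(8) = 0.
Substituting the known values and solving for f(2):
  3·f(2) = -60
  f(2) = -20.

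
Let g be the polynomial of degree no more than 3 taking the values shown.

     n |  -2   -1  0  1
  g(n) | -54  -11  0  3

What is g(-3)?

-153

Forward differences of the values at n = -2, -1, 0, 1:
  g  : -54  -11  0  3
  Δ  : 43  11  3
  Δ^2: -32  -8
  Δ^3: 24
The third differences are constant, confirming degree 3.
Interpolating (Newton forward form) and evaluating at n = -3 gives g(-3) = -153.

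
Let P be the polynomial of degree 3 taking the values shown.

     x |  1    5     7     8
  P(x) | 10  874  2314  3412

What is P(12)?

Using the Lagrange interpolation formula with nodes 1, 5, 7, 8:
  L_0(x) = (x - 5)(x - 7)(x - 8) / -168
  L_1(x) = (x - 1)(x - 7)(x - 8) / 24
  L_2(x) = (x - 1)(x - 5)(x - 8) / -12
  L_3(x) = (x - 1)(x - 5)(x - 7) / 21
Then P(x) = 10·L_0(x) + 874·L_1(x) + 2314·L_2(x) + 3412·L_3(x).
Expanding and collecting terms gives P(x) = 6x^3 + 6x^2 - 6x + 4.
Evaluating at x = 12: P(12) = 11164.

11164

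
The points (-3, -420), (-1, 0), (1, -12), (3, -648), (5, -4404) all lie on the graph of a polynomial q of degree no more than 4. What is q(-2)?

Using the Lagrange interpolation formula with nodes -3, -1, 1, 3, 5:
  L_0(n) = (n + 1)(n - 1)(n - 3)(n - 5) / 384
  L_1(n) = (n + 3)(n - 1)(n - 3)(n - 5) / -96
  L_2(n) = (n + 3)(n + 1)(n - 3)(n - 5) / 64
  L_3(n) = (n + 3)(n + 1)(n - 1)(n - 5) / -96
  L_4(n) = (n + 3)(n + 1)(n - 1)(n - 3) / 384
Then q(n) = -420·L_0(n) + 0·L_1(n) - 12·L_2(n) - 648·L_3(n) - 4404·L_4(n).
Expanding and collecting terms gives q(n) = -6n⁴ - 4n³ - 6n² - 2n + 6.
Evaluating at n = -2: q(-2) = -78.

-78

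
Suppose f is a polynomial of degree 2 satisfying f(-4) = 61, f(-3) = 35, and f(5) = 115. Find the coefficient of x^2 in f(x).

Write f(x) = ax^2 + bx + c. Substituting each data point gives a linear system:
  16a - 4b + c = 61
  9a - 3b + c = 35
  25a + 5b + c = 115
Solving the system yields a = 4, b = 2, c = 5.
So f(x) = 4x^2 + 2x + 5.
The leading coefficient is 4.

4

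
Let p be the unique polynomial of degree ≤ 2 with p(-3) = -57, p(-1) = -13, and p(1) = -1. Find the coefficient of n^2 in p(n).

-4

Write p(n) = an^2 + bn + c. Substituting each data point gives a linear system:
  9a - 3b + c = -57
  a - b + c = -13
  a + b + c = -1
Solving the system yields a = -4, b = 6, c = -3.
So p(n) = -4n^2 + 6n - 3.
The leading coefficient is -4.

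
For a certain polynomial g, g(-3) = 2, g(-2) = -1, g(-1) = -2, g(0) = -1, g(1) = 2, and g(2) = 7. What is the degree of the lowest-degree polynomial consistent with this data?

Forward differences of the values at t = -3, -2, -1, 0, 1, 2:
  g  : 2  -1  -2  -1  2  7
  Δ  : -3  -1  1  3  5
  Δ^2: 2  2  2  2
  Δ^3: 0  0  0
  Δ^4: 0  0
  Δ^5: 0
The second differences are constant (2) and nonzero, while all higher differences vanish, so the minimal degree is 2.

2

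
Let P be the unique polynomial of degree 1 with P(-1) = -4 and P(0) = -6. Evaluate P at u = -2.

-2

Using the Lagrange interpolation formula with nodes -1, 0:
  L_0(u) = u / -1
  L_1(u) = (u + 1) / 1
Then P(u) = -4·L_0(u) - 6·L_1(u).
Expanding and collecting terms gives P(u) = -2u - 6.
Evaluating at u = -2: P(-2) = -2.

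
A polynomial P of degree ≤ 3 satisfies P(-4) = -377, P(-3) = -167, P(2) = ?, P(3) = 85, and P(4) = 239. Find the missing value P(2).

13

The 4 known points determine the degree-3 polynomial uniquely.
Write P(s) = as^3 + bs^2 + cs + d. Substituting each data point gives a linear system:
  -64a + 16b - 4c + d = -377
  -27a + 9b - 3c + d = -167
  27a + 9b + 3c + d = 85
  64a + 16b + 4c + d = 239
Solving the system yields a = 5, b = -4, c = -3, d = -5.
So P(s) = 5s³ - 4s² - 3s - 5.
Then P(2) = 13.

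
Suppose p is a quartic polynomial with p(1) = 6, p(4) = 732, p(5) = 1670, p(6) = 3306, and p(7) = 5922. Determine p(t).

Write p(t) = at^4 + bt^3 + ct^2 + dt + e. Substituting each data point gives a linear system:
  a + b + c + d + e = 6
  256a + 64b + 16c + 4d + e = 732
  625a + 125b + 25c + 5d + e = 1670
  1296a + 216b + 36c + 6d + e = 3306
  2401a + 343b + 49c + 7d + e = 5922
Solving the system yields a = 2, b = 3, c = 2, d = -1, e = 0.
So p(t) = 2t^4 + 3t^3 + 2t^2 - t.
Check: p(7) = 5922. ✓

p(t) = 2t^4 + 3t^3 + 2t^2 - t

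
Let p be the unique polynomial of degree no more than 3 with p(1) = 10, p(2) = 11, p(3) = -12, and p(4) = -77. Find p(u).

p(u) = -3u^3 + 6u^2 + 4u + 3

Using the Lagrange interpolation formula with nodes 1, 2, 3, 4:
  L_0(u) = (u - 2)(u - 3)(u - 4) / -6
  L_1(u) = (u - 1)(u - 3)(u - 4) / 2
  L_2(u) = (u - 1)(u - 2)(u - 4) / -2
  L_3(u) = (u - 1)(u - 2)(u - 3) / 6
Then p(u) = 10·L_0(u) + 11·L_1(u) - 12·L_2(u) - 77·L_3(u).
Expanding and collecting terms gives p(u) = -3u³ + 6u² + 4u + 3.
Check: p(3) = -12. ✓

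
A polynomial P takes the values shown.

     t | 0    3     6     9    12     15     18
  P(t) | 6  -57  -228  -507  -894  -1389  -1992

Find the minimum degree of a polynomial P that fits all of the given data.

Forward differences of the values at t = 0, 3, 6, 9, 12, 15, 18:
  P  : 6  -57  -228  -507  -894  -1389  -1992
  Δ  : -63  -171  -279  -387  -495  -603
  Δ^2: -108  -108  -108  -108  -108
  Δ^3: 0  0  0  0
  Δ^4: 0  0  0
  Δ^5: 0  0
  Δ^6: 0
The second differences are constant (-108) and nonzero, while all higher differences vanish, so the minimal degree is 2.

2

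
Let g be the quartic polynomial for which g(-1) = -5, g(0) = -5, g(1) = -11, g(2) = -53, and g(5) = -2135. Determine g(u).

Write g(u) = au^4 + bu^3 + cu^2 + du + e. Substituting each data point gives a linear system:
  a - b + c - d + e = -5
  e = -5
  a + b + c + d + e = -11
  16a + 8b + 4c + 2d + e = -53
  625a + 125b + 25c + 5d + e = -2135
Solving the system yields a = -4, b = 3, c = 1, d = -6, e = -5.
So g(u) = -4u⁴ + 3u³ + u² - 6u - 5.
Check: g(2) = -53. ✓

g(u) = -4u^4 + 3u^3 + u^2 - 6u - 5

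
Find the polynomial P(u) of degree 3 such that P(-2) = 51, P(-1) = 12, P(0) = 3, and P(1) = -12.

Using the Lagrange interpolation formula with nodes -2, -1, 0, 1:
  L_0(u) = (u + 1)u(u - 1) / -6
  L_1(u) = (u + 2)u(u - 1) / 2
  L_2(u) = (u + 2)(u + 1)(u - 1) / -2
  L_3(u) = (u + 2)(u + 1)u / 6
Then P(u) = 51·L_0(u) + 12·L_1(u) + 3·L_2(u) - 12·L_3(u).
Expanding and collecting terms gives P(u) = -6u^3 - 3u^2 - 6u + 3.
Check: P(-2) = 51. ✓

P(u) = -6u^3 - 3u^2 - 6u + 3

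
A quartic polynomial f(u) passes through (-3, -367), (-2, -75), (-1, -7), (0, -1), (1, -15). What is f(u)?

Write f(u) = au^4 + bu^3 + cu^2 + du + e. Substituting each data point gives a linear system:
  81a - 27b + 9c - 3d + e = -367
  16a - 8b + 4c - 2d + e = -75
  a - b + c - d + e = -7
  e = -1
  a + b + c + d + e = -15
Solving the system yields a = -5, b = -3, c = -5, d = -1, e = -1.
So f(u) = -5u^4 - 3u^3 - 5u^2 - u - 1.
Check: f(-3) = -367. ✓

f(u) = -5u^4 - 3u^3 - 5u^2 - u - 1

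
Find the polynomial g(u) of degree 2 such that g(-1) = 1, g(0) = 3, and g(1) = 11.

Using the Lagrange interpolation formula with nodes -1, 0, 1:
  L_0(u) = u(u - 1) / 2
  L_1(u) = (u + 1)(u - 1) / -1
  L_2(u) = (u + 1)u / 2
Then g(u) = 1·L_0(u) + 3·L_1(u) + 11·L_2(u).
Expanding and collecting terms gives g(u) = 3u² + 5u + 3.
Check: g(1) = 11. ✓

g(u) = 3u^2 + 5u + 3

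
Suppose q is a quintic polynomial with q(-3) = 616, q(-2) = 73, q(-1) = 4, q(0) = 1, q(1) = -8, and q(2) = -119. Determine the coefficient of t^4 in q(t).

Write q(t) = at^5 + bt^4 + ct^3 + dt^2 + et + k. Substituting each data point gives a linear system:
  -243a + 81b - 27c + 9d - 3e + k = 616
  -32a + 16b - 8c + 4d - 2e + k = 73
  -a + b - c + d - e + k = 4
  k = 1
  a + b + c + d + e + k = -8
  32a + 16b + 8c + 4d + 2e + k = -119
Solving the system yields a = -3, b = -1, c = 1, d = -2, e = -4, k = 1.
So q(t) = -3t⁵ - t⁴ + t³ - 2t² - 4t + 1.
The coefficient of t^4 is -1.

-1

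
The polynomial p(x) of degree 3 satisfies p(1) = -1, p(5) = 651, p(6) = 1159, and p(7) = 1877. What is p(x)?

p(x) = 6x^3 - 3x^2 - 5x + 1

Write p(x) = ax^3 + bx^2 + cx + d. Substituting each data point gives a linear system:
  a + b + c + d = -1
  125a + 25b + 5c + d = 651
  216a + 36b + 6c + d = 1159
  343a + 49b + 7c + d = 1877
Solving the system yields a = 6, b = -3, c = -5, d = 1.
So p(x) = 6x³ - 3x² - 5x + 1.
Check: p(6) = 1159. ✓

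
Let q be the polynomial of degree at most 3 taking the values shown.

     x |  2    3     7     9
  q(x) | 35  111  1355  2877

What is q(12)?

Write q(x) = ax^3 + bx^2 + cx + d. Substituting each data point gives a linear system:
  8a + 4b + 2c + d = 35
  27a + 9b + 3c + d = 111
  343a + 49b + 7c + d = 1355
  729a + 81b + 9c + d = 2877
Solving the system yields a = 4, b = -1, c = 5, d = -3.
So q(x) = 4x^3 - x^2 + 5x - 3.
Then q(12) = 6825.

6825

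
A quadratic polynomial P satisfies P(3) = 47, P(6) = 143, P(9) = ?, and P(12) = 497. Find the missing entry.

The 3 known points determine the degree-2 polynomial uniquely.
Write P(t) = at^2 + bt + c. Substituting each data point gives a linear system:
  9a + 3b + c = 47
  36a + 6b + c = 143
  144a + 12b + c = 497
Solving the system yields a = 3, b = 5, c = 5.
So P(t) = 3t² + 5t + 5.
Then P(9) = 293.

293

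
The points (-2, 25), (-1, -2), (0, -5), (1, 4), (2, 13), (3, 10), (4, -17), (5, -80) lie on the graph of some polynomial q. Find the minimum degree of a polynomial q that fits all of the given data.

3

Forward differences of the values at n = -2, -1, 0, 1, 2, 3, 4, 5:
  q  : 25  -2  -5  4  13  10  -17  -80
  Δ  : -27  -3  9  9  -3  -27  -63
  Δ^2: 24  12  0  -12  -24  -36
  Δ^3: -12  -12  -12  -12  -12
  Δ^4: 0  0  0  0
  Δ^5: 0  0  0
  Δ^6: 0  0
  Δ^7: 0
The third differences are constant (-12) and nonzero, while all higher differences vanish, so the minimal degree is 3.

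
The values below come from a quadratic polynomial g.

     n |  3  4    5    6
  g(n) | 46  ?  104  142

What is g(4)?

72

The 3 known points determine the degree-2 polynomial uniquely.
Write g(n) = an^2 + bn + c. Substituting each data point gives a linear system:
  9a + 3b + c = 46
  25a + 5b + c = 104
  36a + 6b + c = 142
Solving the system yields a = 3, b = 5, c = 4.
So g(n) = 3n² + 5n + 4.
Then g(4) = 72.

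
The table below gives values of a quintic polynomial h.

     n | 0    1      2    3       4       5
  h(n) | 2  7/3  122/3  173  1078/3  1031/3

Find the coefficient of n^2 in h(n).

Write h(n) = an^5 + bn^4 + cn^3 + dn^2 + en + k. Substituting each data point gives a linear system:
  k = 2
  a + b + c + d + e + k = 7/3
  32a + 16b + 8c + 4d + 2e + k = 122/3
  243a + 81b + 27c + 9d + 3e + k = 173
  1024a + 256b + 64c + 16d + 4e + k = 1078/3
  3125a + 625b + 125c + 25d + 5e + k = 1031/3
Solving the system yields a = -1, b = 6, c = -5/3, d = -3, e = 0, k = 2.
So h(n) = -n^5 + 6n^4 - (5/3)n^3 - 3n^2 + 2.
The coefficient of n^2 is -3.

-3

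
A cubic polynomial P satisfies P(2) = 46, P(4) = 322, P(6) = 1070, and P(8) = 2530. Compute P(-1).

Forward differences of the values at u = 2, 4, 6, 8:
  P  : 46  322  1070  2530
  Δ  : 276  748  1460
  Δ^2: 472  712
  Δ^3: 240
The third differences are constant, confirming degree 3.
Interpolating (Newton forward form) and evaluating at u = -1 gives P(-1) = -8.

-8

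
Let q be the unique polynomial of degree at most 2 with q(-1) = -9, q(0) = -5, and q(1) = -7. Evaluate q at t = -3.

-35

Using the Lagrange interpolation formula with nodes -1, 0, 1:
  L_0(t) = t(t - 1) / 2
  L_1(t) = (t + 1)(t - 1) / -1
  L_2(t) = (t + 1)t / 2
Then q(t) = -9·L_0(t) - 5·L_1(t) - 7·L_2(t).
Expanding and collecting terms gives q(t) = -3t^2 + t - 5.
Evaluating at t = -3: q(-3) = -35.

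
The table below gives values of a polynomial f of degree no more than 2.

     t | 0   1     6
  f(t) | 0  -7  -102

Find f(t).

f(t) = -2t^2 - 5t

Write f(t) = at^2 + bt + c. Substituting each data point gives a linear system:
  c = 0
  a + b + c = -7
  36a + 6b + c = -102
Solving the system yields a = -2, b = -5, c = 0.
So f(t) = -2t^2 - 5t.
Check: f(6) = -102. ✓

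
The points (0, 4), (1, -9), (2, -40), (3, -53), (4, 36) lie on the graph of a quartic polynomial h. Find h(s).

h(s) = 2s^4 - 6s^3 - 5s^2 - 4s + 4

Write h(s) = as^4 + bs^3 + cs^2 + ds + e. Substituting each data point gives a linear system:
  e = 4
  a + b + c + d + e = -9
  16a + 8b + 4c + 2d + e = -40
  81a + 27b + 9c + 3d + e = -53
  256a + 64b + 16c + 4d + e = 36
Solving the system yields a = 2, b = -6, c = -5, d = -4, e = 4.
So h(s) = 2s^4 - 6s^3 - 5s^2 - 4s + 4.
Check: h(1) = -9. ✓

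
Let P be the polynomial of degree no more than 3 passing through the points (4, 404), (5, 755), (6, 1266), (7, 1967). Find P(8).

Write P(x) = ax^3 + bx^2 + cx + d. Substituting each data point gives a linear system:
  64a + 16b + 4c + d = 404
  125a + 25b + 5c + d = 755
  216a + 36b + 6c + d = 1266
  343a + 49b + 7c + d = 1967
Solving the system yields a = 5, b = 5, c = 1, d = 0.
So P(x) = 5x^3 + 5x^2 + x.
Then P(8) = 2888.

2888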